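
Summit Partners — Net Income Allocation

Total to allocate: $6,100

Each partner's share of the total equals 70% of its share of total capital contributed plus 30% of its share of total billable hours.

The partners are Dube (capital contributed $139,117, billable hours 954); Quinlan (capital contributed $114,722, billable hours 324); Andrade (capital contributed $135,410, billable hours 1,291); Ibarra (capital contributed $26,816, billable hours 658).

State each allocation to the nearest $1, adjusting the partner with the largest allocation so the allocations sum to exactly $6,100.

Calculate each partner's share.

Totals — capital contributed 416,065, billable hours 3,227.
Blended shares (70% capital contributed + 30% billable hours): Dube 0.3227; Quinlan 0.2231; Andrade 0.3478; Ibarra 0.1063.
Proportional shares: Dube 1,968.74; Quinlan 1,361.11; Andrade 2,121.80; Ibarra 648.35.
After rounding ($1): Dube $1,969; Quinlan $1,361; Andrade $2,122; Ibarra $648. Sum = $6,100.
No rounding difference to absorb.

Dube: $1,969 | Quinlan: $1,361 | Andrade: $2,122 | Ibarra: $648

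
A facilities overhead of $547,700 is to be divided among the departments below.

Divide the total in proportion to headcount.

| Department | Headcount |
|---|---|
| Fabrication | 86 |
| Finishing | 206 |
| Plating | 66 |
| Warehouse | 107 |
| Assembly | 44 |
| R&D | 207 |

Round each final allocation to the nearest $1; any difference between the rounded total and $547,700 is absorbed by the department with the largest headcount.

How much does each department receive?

Fabrication: $65,785 · Finishing: $157,578 · Plating: $50,486 · Warehouse: $81,849 · Assembly: $33,658 · R&D: $158,344

Headcount total: 716.
Unrounded shares: Fabrication 86/716 × $547,700 = 65,785.20; Finishing 206/716 × $547,700 = 157,578.49; Plating 66/716 × $547,700 = 50,486.31; Warehouse 107/716 × $547,700 = 81,849.02; Assembly 44/716 × $547,700 = 33,657.54; R&D 207/716 × $547,700 = 158,343.44.
At nearest $1: Fabrication $65,785; Finishing $157,578; Plating $50,486; Warehouse $81,849; Assembly $33,658; R&D $158,343. Sum = $547,699.
Difference $547,700 − $547,699 = +$1 applied to largest headcount (R&D): R&D becomes $158,344.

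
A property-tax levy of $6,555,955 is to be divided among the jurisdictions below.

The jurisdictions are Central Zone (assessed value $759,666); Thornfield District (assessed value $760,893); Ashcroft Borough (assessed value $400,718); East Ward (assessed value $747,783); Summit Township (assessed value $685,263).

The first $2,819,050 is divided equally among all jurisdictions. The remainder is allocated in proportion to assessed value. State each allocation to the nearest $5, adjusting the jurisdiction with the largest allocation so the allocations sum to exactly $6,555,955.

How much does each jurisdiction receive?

Central Zone: $1,410,120 | Thornfield District: $1,411,495 | Ashcroft Borough: $1,010,230 | East Ward: $1,396,880 | Summit Township: $1,327,230

First tranche $2,819,050 split equally: $563,810 each.
Remainder $3,736,905 by assessed value (total 3,354,323): Central Zone 846,310.77 → $846,310; Thornfield District 847,677.72 → $847,680; Ashcroft Borough 446,422.45 → $446,420; East Ward 833,072.44 → $833,070; Summit Township 763,421.63 → $763,420.
Rounding difference +$5 on remainder applied to Thornfield District.
Totals: Central Zone $563,810 + $846,310 = $1,410,120; Thornfield District $563,810 + $847,685 = $1,411,495; Ashcroft Borough $563,810 + $446,420 = $1,010,230; East Ward $563,810 + $833,070 = $1,396,880; Summit Township $563,810 + $763,420 = $1,327,230.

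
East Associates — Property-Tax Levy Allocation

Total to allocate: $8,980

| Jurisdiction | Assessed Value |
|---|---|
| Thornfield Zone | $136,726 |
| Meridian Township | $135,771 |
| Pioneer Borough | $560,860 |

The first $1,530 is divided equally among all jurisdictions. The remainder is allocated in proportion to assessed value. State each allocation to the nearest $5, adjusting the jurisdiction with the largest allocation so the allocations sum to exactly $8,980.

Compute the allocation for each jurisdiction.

Thornfield Zone: $1,730; Meridian Township: $1,725; Pioneer Borough: $5,525

Equal tier: $1,530 ÷ 3 = $510 apiece.
Remainder $7,450 by assessed value (total 833,357): Thornfield Zone 1,222.30 → $1,220; Meridian Township 1,213.76 → $1,215; Pioneer Borough 5,013.95 → $5,015.
Totals: Thornfield Zone $510 + $1,220 = $1,730; Meridian Township $510 + $1,215 = $1,725; Pioneer Borough $510 + $5,015 = $5,525.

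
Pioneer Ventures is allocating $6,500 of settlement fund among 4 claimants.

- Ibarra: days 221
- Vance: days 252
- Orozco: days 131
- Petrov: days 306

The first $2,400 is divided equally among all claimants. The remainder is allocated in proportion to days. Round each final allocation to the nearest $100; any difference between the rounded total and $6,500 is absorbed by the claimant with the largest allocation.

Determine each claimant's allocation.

$2,400 shared equally gives $600 per claimant.
Remainder $4,100 by days (total 910): Ibarra 995.71 → $1,000; Vance 1,135.38 → $1,100; Orozco 590.22 → $600; Petrov 1,378.68 → $1,400.
Totals: Ibarra $600 + $1,000 = $1,600; Vance $600 + $1,100 = $1,700; Orozco $600 + $600 = $1,200; Petrov $600 + $1,400 = $2,000.

Ibarra: $1,600; Vance: $1,700; Orozco: $1,200; Petrov: $2,000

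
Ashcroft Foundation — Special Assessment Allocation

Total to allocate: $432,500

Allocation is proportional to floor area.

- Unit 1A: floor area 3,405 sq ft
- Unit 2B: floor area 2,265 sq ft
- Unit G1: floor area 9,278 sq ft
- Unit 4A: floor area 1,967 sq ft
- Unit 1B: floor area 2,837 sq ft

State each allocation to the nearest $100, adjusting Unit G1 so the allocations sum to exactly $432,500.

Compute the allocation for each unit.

Unit 1A: $74,600 · Unit 2B: $49,600 · Unit G1: $203,100 · Unit 4A: $43,100 · Unit 1B: $62,100

Total floor area = 19,752.
Unrounded shares: Unit 1A 3,405/19,752 × $432,500 = 74,557.64; Unit 2B 2,265/19,752 × $432,500 = 49,595.61; Unit G1 9,278/19,752 × $432,500 = 203,155.88; Unit 4A 1,967/19,752 × $432,500 = 43,070.45; Unit 1B 2,837/19,752 × $432,500 = 62,120.42.
After rounding ($100): Unit 1A $74,600; Unit 2B $49,600; Unit G1 $203,200; Unit 4A $43,100; Unit 1B $62,100. Sum = $432,600.
Difference $432,500 − $432,600 = −$100 applied to Unit G1: Unit G1 becomes $203,100.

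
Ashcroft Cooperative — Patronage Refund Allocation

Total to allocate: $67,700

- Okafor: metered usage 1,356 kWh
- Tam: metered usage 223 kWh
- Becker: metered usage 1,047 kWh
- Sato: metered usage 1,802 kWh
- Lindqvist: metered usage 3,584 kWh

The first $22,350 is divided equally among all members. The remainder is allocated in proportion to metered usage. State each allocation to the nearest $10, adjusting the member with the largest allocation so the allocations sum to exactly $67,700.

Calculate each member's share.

Okafor: $12,150 | Tam: $5,730 | Becker: $10,400 | Sato: $14,670 | Lindqvist: $24,750

First tranche $22,350 split equally: $4,470 each.
Remainder $45,350 by metered usage (total 8,012): Okafor 7,675.31 → $7,680; Tam 1,262.24 → $1,260; Becker 5,926.29 → $5,930; Sato 10,199.79 → $10,200; Lindqvist 20,286.37 → $20,290.
Rounding difference −$10 on remainder applied to Lindqvist.
Totals: Okafor $4,470 + $7,680 = $12,150; Tam $4,470 + $1,260 = $5,730; Becker $4,470 + $5,930 = $10,400; Sato $4,470 + $10,200 = $14,670; Lindqvist $4,470 + $20,280 = $24,750.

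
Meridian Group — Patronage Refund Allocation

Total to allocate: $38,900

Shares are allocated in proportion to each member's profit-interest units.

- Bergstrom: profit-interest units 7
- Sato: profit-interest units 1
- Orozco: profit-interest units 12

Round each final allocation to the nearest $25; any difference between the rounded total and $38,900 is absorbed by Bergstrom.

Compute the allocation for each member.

Bergstrom: $13,600 · Sato: $1,950 · Orozco: $23,350

Total profit-interest units = 20.
Pro-rata amounts: Bergstrom 7/20 × $38,900 = 13,615.00; Sato 1/20 × $38,900 = 1,945.00; Orozco 12/20 × $38,900 = 23,340.00.
Rounded to nearest $25: Bergstrom $13,625; Sato $1,950; Orozco $23,350. Sum = $38,925.
Difference $38,900 − $38,925 = −$25 applied to Bergstrom: Bergstrom becomes $13,600.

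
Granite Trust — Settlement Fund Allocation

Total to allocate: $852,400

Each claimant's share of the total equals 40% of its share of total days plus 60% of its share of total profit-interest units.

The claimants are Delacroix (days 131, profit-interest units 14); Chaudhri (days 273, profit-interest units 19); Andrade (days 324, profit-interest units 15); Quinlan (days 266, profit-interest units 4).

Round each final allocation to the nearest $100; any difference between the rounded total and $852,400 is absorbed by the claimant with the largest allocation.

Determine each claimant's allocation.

Delacroix: $182,600; Chaudhri: $280,500; Andrade: $258,700; Quinlan: $130,600

Totals — days 994, profit-interest units 52.
Blended shares (40% days + 60% profit-interest units): Delacroix 0.2143; Chaudhri 0.3291; Andrade 0.3035; Quinlan 0.1532.
Pro-rata amounts: Delacroix 182,630.76; Chaudhri 280,516.25; Andrade 258,668.64; Quinlan 130,584.36.
Rounded to nearest $100: Delacroix $182,600; Chaudhri $280,500; Andrade $258,700; Quinlan $130,600. Sum = $852,400.
Sum already equals the total — no adjustment.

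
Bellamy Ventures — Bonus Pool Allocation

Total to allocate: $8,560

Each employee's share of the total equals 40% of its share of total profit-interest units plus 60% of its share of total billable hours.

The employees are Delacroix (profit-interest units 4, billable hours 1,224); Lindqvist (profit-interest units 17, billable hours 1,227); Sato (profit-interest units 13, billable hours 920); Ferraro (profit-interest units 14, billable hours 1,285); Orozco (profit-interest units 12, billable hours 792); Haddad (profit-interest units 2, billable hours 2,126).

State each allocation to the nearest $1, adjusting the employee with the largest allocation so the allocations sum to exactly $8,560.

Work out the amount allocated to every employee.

Delacroix: $1,051 | Lindqvist: $1,770 | Sato: $1,342 | Ferraro: $1,645 | Orozco: $1,200 | Haddad: $1,552

Profit-interest units total 62; billable hours total 7,574.
Composite weights (40% profit-interest units + 60% billable hours): Delacroix 0.1228; Lindqvist 0.2069; Sato 0.1568; Ferraro 0.1921; Orozco 0.1402; Haddad 0.1813.
Proportional shares: Delacroix 1,050.91; Lindqvist 1,770.88; Sato 1,341.80; Ferraro 1,644.53; Orozco 1,199.77; Haddad 1,552.11.
Rounded to nearest $1: Delacroix $1,051; Lindqvist $1,771; Sato $1,342; Ferraro $1,645; Orozco $1,200; Haddad $1,552. Sum = $8,561.
Difference $8,560 − $8,561 = −$1 applied to largest allocation (Lindqvist): Lindqvist becomes $1,770.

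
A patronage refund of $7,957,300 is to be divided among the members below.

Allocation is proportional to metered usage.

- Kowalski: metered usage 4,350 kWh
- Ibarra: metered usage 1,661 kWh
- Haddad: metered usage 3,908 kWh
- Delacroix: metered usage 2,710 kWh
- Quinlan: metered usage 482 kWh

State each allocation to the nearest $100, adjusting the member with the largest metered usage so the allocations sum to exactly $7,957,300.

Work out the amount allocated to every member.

Kowalski: $2,640,200 · Ibarra: $1,008,100 · Haddad: $2,371,800 · Delacroix: $1,644,700 · Quinlan: $292,500

Total metered usage = 4,350 + 1,661 + 3,908 + 2,710 + 482 = 13,111.
Pro-rata amounts: Kowalski 2,640,092.67; Ibarra 1,008,090.56; Haddad 2,371,834.98; Delacroix 1,644,747.39; Quinlan 292,534.41.
At nearest $100: Kowalski $2,640,100; Ibarra $1,008,100; Haddad $2,371,800; Delacroix $1,644,700; Quinlan $292,500. Sum = $7,957,200.
Difference $7,957,300 − $7,957,200 = +$100 applied to largest metered usage (Kowalski): Kowalski becomes $2,640,200.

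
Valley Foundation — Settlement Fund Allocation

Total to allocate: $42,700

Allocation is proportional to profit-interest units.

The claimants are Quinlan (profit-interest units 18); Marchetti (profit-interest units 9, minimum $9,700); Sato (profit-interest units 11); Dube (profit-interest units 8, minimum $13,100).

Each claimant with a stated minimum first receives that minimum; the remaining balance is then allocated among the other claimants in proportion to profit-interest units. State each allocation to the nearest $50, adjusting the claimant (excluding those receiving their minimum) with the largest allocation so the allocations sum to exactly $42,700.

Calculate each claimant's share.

Quinlan: $12,350 · Marchetti: $9,700 · Sato: $7,550 · Dube: $13,100

Minimums first: Marchetti $9,700; Dube $13,100. Remaining pool $19,900.
Remaining pool split over remaining profit-interest units 29: Quinlan 12,351.72 → $12,350; Sato 7,548.28 → $7,550.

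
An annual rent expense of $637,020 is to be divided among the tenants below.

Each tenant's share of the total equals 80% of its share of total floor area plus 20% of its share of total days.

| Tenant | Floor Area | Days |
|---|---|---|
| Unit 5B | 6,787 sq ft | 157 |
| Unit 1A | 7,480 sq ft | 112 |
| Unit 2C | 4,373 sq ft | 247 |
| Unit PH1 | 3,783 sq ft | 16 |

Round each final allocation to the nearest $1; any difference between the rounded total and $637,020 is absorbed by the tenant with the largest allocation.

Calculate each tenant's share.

Totals — floor area 22,423, days 532.
Composite weights (80% floor area + 20% days): Unit 5B 0.3012; Unit 1A 0.3090; Unit 2C 0.2489; Unit PH1 0.1410.
Unrounded shares: Unit 5B 191,849.26; Unit 1A 196,822.68; Unit 2C 158,538.68; Unit PH1 89,809.37.
At nearest $1: Unit 5B $191,849; Unit 1A $196,823; Unit 2C $158,539; Unit PH1 $89,809. Sum = $637,020.
Rounded total matches; no reconciliation needed.

Unit 5B: $191,849 · Unit 1A: $196,823 · Unit 2C: $158,539 · Unit PH1: $89,809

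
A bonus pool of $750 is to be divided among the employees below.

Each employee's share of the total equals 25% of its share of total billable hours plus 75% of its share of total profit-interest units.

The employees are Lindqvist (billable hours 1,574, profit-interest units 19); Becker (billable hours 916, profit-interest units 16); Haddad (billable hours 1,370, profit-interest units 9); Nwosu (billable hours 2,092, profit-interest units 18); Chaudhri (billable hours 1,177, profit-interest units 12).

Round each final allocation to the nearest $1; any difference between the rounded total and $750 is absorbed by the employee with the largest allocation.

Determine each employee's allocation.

Lindqvist: $186; Becker: $146; Haddad: $104; Nwosu: $192; Chaudhri: $122

Totals — billable hours 7,129, profit-interest units 74.
Composite weights (25% billable hours + 75% profit-interest units): Lindqvist 0.2478; Becker 0.1943; Haddad 0.1393; Nwosu 0.2558; Chaudhri 0.1629.
Unrounded shares: Lindqvist 185.82; Becker 145.71; Haddad 104.44; Nwosu 191.85; Chaudhri 122.17.
Rounded to nearest $1: Lindqvist $186; Becker $146; Haddad $104; Nwosu $192; Chaudhri $122. Sum = $750.
Sum already equals the total — no adjustment.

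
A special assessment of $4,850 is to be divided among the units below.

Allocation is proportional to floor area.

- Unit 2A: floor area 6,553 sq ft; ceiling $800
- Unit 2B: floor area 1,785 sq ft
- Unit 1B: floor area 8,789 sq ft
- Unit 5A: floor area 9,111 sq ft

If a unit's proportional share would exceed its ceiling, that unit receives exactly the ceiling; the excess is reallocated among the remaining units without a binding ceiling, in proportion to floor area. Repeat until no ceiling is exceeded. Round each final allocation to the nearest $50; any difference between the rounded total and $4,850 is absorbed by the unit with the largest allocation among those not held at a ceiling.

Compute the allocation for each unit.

Unit 2A: $800 · Unit 2B: $350 · Unit 1B: $1,800 · Unit 5A: $1,900

Total floor area = 26,238.
Pro-rata shares before constraints: Unit 2A 1,211.30; Unit 2B 329.95; Unit 1B 1,624.62; Unit 5A 1,684.14.
Cap binds for Unit 2A ($800); balance $4,050 reallocated over remaining floor area 19,685.
Redistributed shares: Unit 2B 367.25 → $350; Unit 1B 1,808.25 → $1,800; Unit 5A 1,874.50 → $1,850.
Rounding difference +$50 applied to Unit 5A → $1,900.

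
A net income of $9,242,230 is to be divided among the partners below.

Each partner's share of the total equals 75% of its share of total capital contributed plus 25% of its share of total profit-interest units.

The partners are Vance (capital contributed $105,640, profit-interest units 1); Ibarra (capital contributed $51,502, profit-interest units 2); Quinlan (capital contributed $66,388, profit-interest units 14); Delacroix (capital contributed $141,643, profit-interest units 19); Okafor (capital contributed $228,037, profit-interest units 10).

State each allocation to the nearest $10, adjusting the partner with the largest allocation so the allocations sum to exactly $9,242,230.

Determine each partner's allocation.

Capital contributed total 593,210; profit-interest units total 46.
Combined weights (75% capital contributed + 25% profit-interest units): Vance 0.1390; Ibarra 0.0760; Quinlan 0.1600; Delacroix 0.2823; Okafor 0.3427.
Proportional shares: Vance 1,284,635.34; Ibarra 702,261.08; Quinlan 1,478,958.46; Delacroix 2,609,462.42; Okafor 3,166,912.70.
After rounding ($10): Vance $1,284,640; Ibarra $702,260; Quinlan $1,478,960; Delacroix $2,609,460; Okafor $3,166,910. Sum = $9,242,230.
Rounded total matches; no reconciliation needed.

Vance: $1,284,640; Ibarra: $702,260; Quinlan: $1,478,960; Delacroix: $2,609,460; Okafor: $3,166,910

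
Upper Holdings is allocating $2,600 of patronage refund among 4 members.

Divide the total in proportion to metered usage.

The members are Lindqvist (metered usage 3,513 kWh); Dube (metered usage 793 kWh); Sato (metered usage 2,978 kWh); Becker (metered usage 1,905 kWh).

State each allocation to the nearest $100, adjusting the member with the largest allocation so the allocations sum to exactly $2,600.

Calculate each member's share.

Lindqvist: $1,100 · Dube: $200 · Sato: $800 · Becker: $500

Combined metered usage = 9,189.
Proportional shares: Lindqvist 3,513/9,189 × $2,600 = 993.99; Dube 793/9,189 × $2,600 = 224.38; Sato 2,978/9,189 × $2,600 = 842.62; Becker 1,905/9,189 × $2,600 = 539.01.
Rounded to nearest $100: Lindqvist $1,000; Dube $200; Sato $800; Becker $500. Sum = $2,500.
Difference $2,600 − $2,500 = +$100 applied to largest allocation (Lindqvist): Lindqvist becomes $1,100.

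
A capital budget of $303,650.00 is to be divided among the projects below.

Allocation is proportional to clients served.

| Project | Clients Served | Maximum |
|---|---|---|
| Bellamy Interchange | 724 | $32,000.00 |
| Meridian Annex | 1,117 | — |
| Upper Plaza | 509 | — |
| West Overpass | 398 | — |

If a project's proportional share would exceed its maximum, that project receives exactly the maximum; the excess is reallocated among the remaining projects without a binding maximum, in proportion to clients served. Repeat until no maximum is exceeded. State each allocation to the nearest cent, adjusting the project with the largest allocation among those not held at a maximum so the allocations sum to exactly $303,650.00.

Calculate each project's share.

Sum of clients served: 2,748.
Proportional shares (ignoring caps): Bellamy Interchange 80,000.9461; Meridian Annex 123,426.8741; Upper Plaza 56,243.7591; West Overpass 43,978.4207.
Capped: Bellamy Interchange ($32,000.00); remaining pool $271,650.00 reallocated over remaining clients served 2,024.
Redistributed shares: Meridian Annex 149,917.5148 → $149,917.51; Upper Plaza 68,315.1433 → $68,315.14; West Overpass 53,417.3419 → $53,417.34.
Rounding difference +$0.01 applied to Meridian Annex → $149,917.52.

Bellamy Interchange: $32,000.00 | Meridian Annex: $149,917.52 | Upper Plaza: $68,315.14 | West Overpass: $53,417.34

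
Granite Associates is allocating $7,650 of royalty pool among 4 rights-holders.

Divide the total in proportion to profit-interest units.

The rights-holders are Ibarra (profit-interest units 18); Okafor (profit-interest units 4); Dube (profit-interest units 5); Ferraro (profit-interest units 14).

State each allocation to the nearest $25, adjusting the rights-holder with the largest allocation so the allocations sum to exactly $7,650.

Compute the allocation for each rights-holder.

Ibarra: $3,375 · Okafor: $750 · Dube: $925 · Ferraro: $2,600

Combined profit-interest units = 41.
Pro-rata amounts: Ibarra 18/41 × $7,650 = 3,358.54; Okafor 4/41 × $7,650 = 746.34; Dube 5/41 × $7,650 = 932.93; Ferraro 14/41 × $7,650 = 2,612.20.
At nearest $25: Ibarra $3,350; Okafor $750; Dube $925; Ferraro $2,600. Sum = $7,625.
Difference $7,650 − $7,625 = +$25 applied to largest allocation (Ibarra): Ibarra becomes $3,375.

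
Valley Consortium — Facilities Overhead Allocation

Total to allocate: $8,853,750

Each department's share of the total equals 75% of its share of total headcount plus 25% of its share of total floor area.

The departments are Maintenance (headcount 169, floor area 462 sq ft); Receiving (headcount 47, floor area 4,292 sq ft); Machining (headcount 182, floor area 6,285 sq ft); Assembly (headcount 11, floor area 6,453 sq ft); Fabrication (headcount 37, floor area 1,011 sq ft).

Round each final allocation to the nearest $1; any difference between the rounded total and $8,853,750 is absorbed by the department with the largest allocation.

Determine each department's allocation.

Maintenance: $2,571,439 · Receiving: $1,213,198 · Machining: $3,461,573 · Assembly: $935,720 · Fabrication: $671,820

Headcount total 446; floor area total 18,503.
Combined weights (75% headcount + 25% floor area): Maintenance 0.2904; Receiving 0.1370; Machining 0.3910; Assembly 0.1057; Fabrication 0.0759.
Pro-rata amounts: Maintenance 2,571,439.38; Receiving 1,213,198.11; Machining 3,461,572.54; Assembly 935,720.27; Fabrication 671,819.70.
After rounding ($1): Maintenance $2,571,439; Receiving $1,213,198; Machining $3,461,573; Assembly $935,720; Fabrication $671,820. Sum = $8,853,750.
Rounded total matches; no reconciliation needed.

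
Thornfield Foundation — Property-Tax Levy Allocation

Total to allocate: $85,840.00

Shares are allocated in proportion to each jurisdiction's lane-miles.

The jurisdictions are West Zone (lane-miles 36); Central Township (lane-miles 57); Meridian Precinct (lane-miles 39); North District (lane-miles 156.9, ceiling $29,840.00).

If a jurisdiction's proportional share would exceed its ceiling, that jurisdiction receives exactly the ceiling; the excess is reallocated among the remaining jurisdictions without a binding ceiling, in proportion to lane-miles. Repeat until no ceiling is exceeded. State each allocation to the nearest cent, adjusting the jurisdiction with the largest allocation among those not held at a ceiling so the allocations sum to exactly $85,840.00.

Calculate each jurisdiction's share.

Lane-miles total: 288.9.
Unconstrained shares: West Zone 10,696.5732; Central Township 16,936.2409; Meridian Precinct 11,587.9543; North District 46,619.2316.
Capped: North District ($29,840.00); residual $56,000.00 reallocated over remaining lane-miles 132.
Redistributed shares: West Zone 15,272.7273 → $15,272.73; Central Township 24,181.8182 → $24,181.82; Meridian Precinct 16,545.4545 → $16,545.45.

West Zone: $15,272.73 · Central Township: $24,181.82 · Meridian Precinct: $16,545.45 · North District: $29,840.00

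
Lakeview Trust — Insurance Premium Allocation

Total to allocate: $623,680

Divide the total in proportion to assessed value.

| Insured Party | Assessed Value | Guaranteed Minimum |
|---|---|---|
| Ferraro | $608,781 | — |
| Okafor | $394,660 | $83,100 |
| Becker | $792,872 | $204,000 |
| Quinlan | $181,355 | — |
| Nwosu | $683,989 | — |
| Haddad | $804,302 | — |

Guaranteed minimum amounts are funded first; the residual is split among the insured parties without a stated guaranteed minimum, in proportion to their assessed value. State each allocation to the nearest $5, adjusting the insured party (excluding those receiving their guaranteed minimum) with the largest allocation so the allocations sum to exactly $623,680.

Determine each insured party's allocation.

Minimums first: Okafor $83,100; Becker $204,000. Residual $336,580.
Residual split over remaining assessed value 2,278,427: Ferraro 89,932.01 → $89,930; Quinlan 26,790.62 → $26,790; Nwosu 101,042.09 → $101,040; Haddad 118,815.29 → $118,815.
Rounding difference +$5 applied to Haddad → $118,820.

Ferraro: $89,930; Okafor: $83,100; Becker: $204,000; Quinlan: $26,790; Nwosu: $101,040; Haddad: $118,820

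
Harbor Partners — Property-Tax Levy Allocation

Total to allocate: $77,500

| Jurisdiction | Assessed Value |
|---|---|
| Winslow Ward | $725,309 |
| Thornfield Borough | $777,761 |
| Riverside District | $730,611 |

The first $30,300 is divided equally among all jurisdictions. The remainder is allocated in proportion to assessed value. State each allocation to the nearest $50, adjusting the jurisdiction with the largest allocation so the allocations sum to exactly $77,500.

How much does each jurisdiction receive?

Equal tier: $30,300 ÷ 3 = $10,100 apiece.
Remainder $47,200 by assessed value (total 2,233,681): Winslow Ward 15,326.53 → $15,350; Thornfield Borough 16,434.90 → $16,450; Riverside District 15,438.57 → $15,450.
Rounding difference −$50 on remainder applied to Thornfield Borough.
Totals: Winslow Ward $10,100 + $15,350 = $25,450; Thornfield Borough $10,100 + $16,400 = $26,500; Riverside District $10,100 + $15,450 = $25,550.

Winslow Ward: $25,450 | Thornfield Borough: $26,500 | Riverside District: $25,550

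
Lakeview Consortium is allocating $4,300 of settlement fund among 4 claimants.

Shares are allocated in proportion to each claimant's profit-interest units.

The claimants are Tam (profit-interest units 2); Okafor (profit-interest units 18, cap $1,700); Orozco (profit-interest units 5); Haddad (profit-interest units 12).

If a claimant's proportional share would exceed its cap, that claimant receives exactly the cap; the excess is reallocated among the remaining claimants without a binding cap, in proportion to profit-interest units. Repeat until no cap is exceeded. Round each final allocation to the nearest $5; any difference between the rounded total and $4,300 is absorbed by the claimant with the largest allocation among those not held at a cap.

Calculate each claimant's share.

Tam: $275 | Okafor: $1,700 | Orozco: $685 | Haddad: $1,640

Sum of profit-interest units: 37.
Pro-rata shares before constraints: Tam 232.43; Okafor 2,091.89; Orozco 581.08; Haddad 1,394.59.
Held at cap: Okafor ($1,700); residual $2,600 reallocated over remaining profit-interest units 19.
Shares after redistribution: Tam 273.68 → $275; Orozco 684.21 → $685; Haddad 1,642.11 → $1,640.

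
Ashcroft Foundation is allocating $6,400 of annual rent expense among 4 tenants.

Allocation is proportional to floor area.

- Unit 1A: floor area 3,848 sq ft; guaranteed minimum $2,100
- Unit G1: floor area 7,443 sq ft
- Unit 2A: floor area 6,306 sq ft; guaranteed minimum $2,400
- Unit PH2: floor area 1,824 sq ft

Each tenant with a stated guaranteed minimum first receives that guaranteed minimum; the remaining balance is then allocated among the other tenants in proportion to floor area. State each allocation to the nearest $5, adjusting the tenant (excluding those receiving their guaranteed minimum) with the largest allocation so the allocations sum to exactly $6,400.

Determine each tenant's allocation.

Unit 1A: $2,100 · Unit G1: $1,525 · Unit 2A: $2,400 · Unit PH2: $375

Fund the minimums — Unit 1A $2,100; Unit 2A $2,400. Residual $1,900.
Residual split over remaining floor area 9,267: Unit G1 1,526.03 → $1,525; Unit PH2 373.97 → $375.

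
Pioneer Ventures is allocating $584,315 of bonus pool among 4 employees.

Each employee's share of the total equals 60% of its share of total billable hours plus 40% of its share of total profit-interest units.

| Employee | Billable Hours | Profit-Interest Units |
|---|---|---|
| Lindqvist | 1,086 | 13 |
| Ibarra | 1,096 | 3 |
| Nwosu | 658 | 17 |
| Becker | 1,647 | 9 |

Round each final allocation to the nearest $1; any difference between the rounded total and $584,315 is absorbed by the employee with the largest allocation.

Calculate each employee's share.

Lindqvist: $157,198 | Ibarra: $102,330 | Nwosu: $146,016 | Becker: $178,771

Billable hours total 4,487; profit-interest units total 42.
Combined weights (60% billable hours + 40% profit-interest units): Lindqvist 0.2690; Ibarra 0.1751; Nwosu 0.2499; Becker 0.3060.
Proportional shares: Lindqvist 157,197.71; Ibarra 102,330.00; Nwosu 146,015.81; Becker 178,771.48.
At nearest $1: Lindqvist $157,198; Ibarra $102,330; Nwosu $146,016; Becker $178,771. Sum = $584,315.
No rounding difference to absorb.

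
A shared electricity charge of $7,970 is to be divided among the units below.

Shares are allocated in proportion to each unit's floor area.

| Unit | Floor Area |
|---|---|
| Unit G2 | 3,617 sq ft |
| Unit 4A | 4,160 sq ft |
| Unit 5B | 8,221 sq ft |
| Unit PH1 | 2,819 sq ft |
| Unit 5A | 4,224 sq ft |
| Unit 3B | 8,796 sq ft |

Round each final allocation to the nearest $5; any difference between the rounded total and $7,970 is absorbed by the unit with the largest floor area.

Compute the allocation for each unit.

Unit G2: $905; Unit 4A: $1,040; Unit 5B: $2,060; Unit PH1: $705; Unit 5A: $1,055; Unit 3B: $2,205

Floor area total: 31,837.
Raw shares: Unit G2 3,617/31,837 × $7,970 = 905.47; Unit 4A 4,160/31,837 × $7,970 = 1,041.40; Unit 5B 8,221/31,837 × $7,970 = 2,058.03; Unit PH1 2,819/31,837 × $7,970 = 705.70; Unit 5A 4,224/31,837 × $7,970 = 1,057.43; Unit 3B 8,796/31,837 × $7,970 = 2,201.97.
After rounding ($5): Unit G2 $905; Unit 4A $1,040; Unit 5B $2,060; Unit PH1 $705; Unit 5A $1,055; Unit 3B $2,200. Sum = $7,965.
Difference $7,970 − $7,965 = +$5 applied to largest floor area (Unit 3B): Unit 3B becomes $2,205.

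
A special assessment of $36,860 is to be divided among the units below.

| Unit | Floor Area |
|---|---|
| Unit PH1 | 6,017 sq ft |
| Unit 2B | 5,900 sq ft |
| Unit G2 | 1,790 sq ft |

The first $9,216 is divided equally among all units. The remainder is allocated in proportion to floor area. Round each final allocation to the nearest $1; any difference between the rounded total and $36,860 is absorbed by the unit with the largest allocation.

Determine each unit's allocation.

Unit PH1: $15,207 | Unit 2B: $14,971 | Unit G2: $6,682

Equal tier: $9,216 ÷ 3 = $3,072 apiece.
Remainder $27,644 by floor area (total 13,707): Unit PH1 12,134.96 → $12,135; Unit 2B 11,899.00 → $11,899; Unit G2 3,610.04 → $3,610.
Totals: Unit PH1 $3,072 + $12,135 = $15,207; Unit 2B $3,072 + $11,899 = $14,971; Unit G2 $3,072 + $3,610 = $6,682.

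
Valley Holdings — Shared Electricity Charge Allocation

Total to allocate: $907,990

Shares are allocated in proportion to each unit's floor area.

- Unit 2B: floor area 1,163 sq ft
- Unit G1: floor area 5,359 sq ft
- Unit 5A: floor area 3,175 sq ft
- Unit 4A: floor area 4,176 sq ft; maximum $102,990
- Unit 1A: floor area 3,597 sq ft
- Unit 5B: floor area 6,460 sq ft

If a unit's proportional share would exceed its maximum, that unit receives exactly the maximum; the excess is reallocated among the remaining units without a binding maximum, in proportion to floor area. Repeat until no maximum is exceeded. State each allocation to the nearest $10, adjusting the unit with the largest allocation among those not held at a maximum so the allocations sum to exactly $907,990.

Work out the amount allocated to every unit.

Unit 2B: $47,390 · Unit G1: $218,390 · Unit 5A: $129,390 · Unit 4A: $102,990 · Unit 1A: $146,580 · Unit 5B: $263,250

Floor area total: 23,930.
Unconstrained shares: Unit 2B 44,128.39; Unit G1 203,339.67; Unit 5A 120,470.88; Unit 4A 158,452.41; Unit 1A 136,483.08; Unit 5B 245,115.56.
Cap binds for Unit 4A ($102,990); remaining pool $805,000 reallocated over remaining floor area 19,754.
Shares after redistribution: Unit 2B 47,393.69 → $47,390; Unit G1 218,385.90 → $218,390; Unit 5A 129,385.19 → $129,390; Unit 1A 146,582.21 → $146,580; Unit 5B 263,253.01 → $263,250.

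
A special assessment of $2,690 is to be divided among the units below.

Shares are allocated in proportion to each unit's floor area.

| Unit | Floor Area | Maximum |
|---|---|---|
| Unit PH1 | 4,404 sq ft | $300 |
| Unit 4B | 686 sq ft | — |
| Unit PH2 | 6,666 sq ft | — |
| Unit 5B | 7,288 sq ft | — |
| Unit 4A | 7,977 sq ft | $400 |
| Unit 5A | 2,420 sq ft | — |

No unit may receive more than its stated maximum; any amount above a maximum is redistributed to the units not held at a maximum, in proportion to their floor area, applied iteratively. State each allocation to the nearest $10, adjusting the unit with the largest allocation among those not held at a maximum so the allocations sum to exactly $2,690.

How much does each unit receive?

Sum of floor area: 29,441.
Unconstrained shares: Unit PH1 402.39; Unit 4B 62.68; Unit PH2 609.07; Unit 5B 665.90; Unit 4A 728.85; Unit 5A 221.11.
Held at cap: Unit PH1 ($300), Unit 4A ($400); remaining pool $1,990 reallocated over remaining floor area 17,060.
Redistributed shares: Unit 4B 80.02 → $80; Unit PH2 777.57 → $780; Unit 5B 850.12 → $850; Unit 5A 282.29 → $280.

Unit PH1: $300 | Unit 4B: $80 | Unit PH2: $780 | Unit 5B: $850 | Unit 4A: $400 | Unit 5A: $280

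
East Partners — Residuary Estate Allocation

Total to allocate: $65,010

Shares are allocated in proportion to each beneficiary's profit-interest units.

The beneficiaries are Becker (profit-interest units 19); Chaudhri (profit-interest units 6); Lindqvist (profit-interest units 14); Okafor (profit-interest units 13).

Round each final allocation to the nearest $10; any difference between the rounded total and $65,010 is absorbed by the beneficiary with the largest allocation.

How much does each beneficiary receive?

Becker: $23,760 · Chaudhri: $7,500 · Lindqvist: $17,500 · Okafor: $16,250

Profit-interest units total: 52.
Raw shares: Becker 19/52 × $65,010 = 23,753.65; Chaudhri 6/52 × $65,010 = 7,501.15; Lindqvist 14/52 × $65,010 = 17,502.69; Okafor 13/52 × $65,010 = 16,252.50.
After rounding ($10): Becker $23,750; Chaudhri $7,500; Lindqvist $17,500; Okafor $16,250. Sum = $65,000.
Difference $65,010 − $65,000 = +$10 applied to largest allocation (Becker): Becker becomes $23,760.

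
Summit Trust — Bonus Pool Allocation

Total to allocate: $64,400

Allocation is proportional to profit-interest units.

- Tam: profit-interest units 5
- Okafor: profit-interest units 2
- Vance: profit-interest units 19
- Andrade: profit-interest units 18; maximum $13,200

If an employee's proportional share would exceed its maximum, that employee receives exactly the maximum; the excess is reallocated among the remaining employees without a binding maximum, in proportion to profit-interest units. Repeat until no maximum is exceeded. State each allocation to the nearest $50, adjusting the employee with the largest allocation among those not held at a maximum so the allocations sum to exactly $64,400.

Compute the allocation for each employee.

Tam: $9,850; Okafor: $3,950; Vance: $37,400; Andrade: $13,200

Total profit-interest units = 44.
Pro-rata shares before constraints: Tam 7,318.18; Okafor 2,927.27; Vance 27,809.09; Andrade 26,345.45.
Capped: Andrade ($13,200); remaining pool $51,200 reallocated over remaining profit-interest units 26.
Redistributed shares: Tam 9,846.15 → $9,850; Okafor 3,938.46 → $3,950; Vance 37,415.38 → $37,400.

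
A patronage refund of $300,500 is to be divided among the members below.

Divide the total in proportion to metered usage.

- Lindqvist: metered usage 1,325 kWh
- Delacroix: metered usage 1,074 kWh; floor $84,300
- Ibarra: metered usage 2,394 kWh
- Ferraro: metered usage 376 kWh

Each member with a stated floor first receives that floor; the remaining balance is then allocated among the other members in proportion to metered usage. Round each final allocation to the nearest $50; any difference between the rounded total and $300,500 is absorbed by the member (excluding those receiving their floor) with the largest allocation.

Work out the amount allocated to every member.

Minimums first: Delacroix $84,300. Balance $216,200.
Balance split over remaining metered usage 4,095: Lindqvist 69,954.82 → $69,950; Ibarra 126,393.85 → $126,400; Ferraro 19,851.33 → $19,850.

Lindqvist: $69,950 · Delacroix: $84,300 · Ibarra: $126,400 · Ferraro: $19,850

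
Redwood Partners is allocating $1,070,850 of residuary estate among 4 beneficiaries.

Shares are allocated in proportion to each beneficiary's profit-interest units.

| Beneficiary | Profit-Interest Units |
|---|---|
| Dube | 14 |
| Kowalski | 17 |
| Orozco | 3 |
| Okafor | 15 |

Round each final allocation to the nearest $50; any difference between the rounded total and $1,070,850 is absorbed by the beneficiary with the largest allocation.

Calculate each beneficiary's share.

Dube: $305,950 | Kowalski: $371,550 | Orozco: $65,550 | Okafor: $327,800

Profit-interest units total: 49.
Pro-rata amounts: Dube 14/49 × $1,070,850 = 305,957.14; Kowalski 17/49 × $1,070,850 = 371,519.39; Orozco 3/49 × $1,070,850 = 65,562.24; Okafor 15/49 × $1,070,850 = 327,811.22.
Rounded to nearest $50: Dube $305,950; Kowalski $371,500; Orozco $65,550; Okafor $327,800. Sum = $1,070,800.
Difference $1,070,850 − $1,070,800 = +$50 applied to largest allocation (Kowalski): Kowalski becomes $371,550.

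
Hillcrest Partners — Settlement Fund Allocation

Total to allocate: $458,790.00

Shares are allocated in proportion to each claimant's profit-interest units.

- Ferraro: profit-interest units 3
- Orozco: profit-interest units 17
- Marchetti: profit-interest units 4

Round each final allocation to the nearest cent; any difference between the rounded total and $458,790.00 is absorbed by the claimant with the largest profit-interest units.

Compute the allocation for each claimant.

Combined profit-interest units = 3 + 17 + 4 = 24.
Pro-rata amounts: Ferraro 57,348.7500; Orozco 324,976.2500; Marchetti 76,465.0000.
Rounded to nearest cent: Ferraro $57,348.75; Orozco $324,976.25; Marchetti $76,465.00. Sum = $458,790.00.
Sum already equals the total — no adjustment.

Ferraro: $57,348.75 · Orozco: $324,976.25 · Marchetti: $76,465.00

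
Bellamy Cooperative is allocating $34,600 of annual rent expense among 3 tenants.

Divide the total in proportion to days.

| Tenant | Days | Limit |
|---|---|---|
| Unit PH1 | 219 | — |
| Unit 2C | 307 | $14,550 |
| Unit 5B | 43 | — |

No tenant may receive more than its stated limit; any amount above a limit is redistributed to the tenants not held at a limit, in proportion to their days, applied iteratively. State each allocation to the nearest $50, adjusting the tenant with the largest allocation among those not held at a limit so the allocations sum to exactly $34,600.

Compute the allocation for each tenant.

Unit PH1: $16,750; Unit 2C: $14,550; Unit 5B: $3,300

Days total: 569.
Proportional shares (ignoring caps): Unit PH1 13,317.05; Unit 2C 18,668.19; Unit 5B 2,614.76.
Capped: Unit 2C ($14,550); balance $20,050 reallocated over remaining days 262.
Redistributed shares: Unit PH1 16,759.35 → $16,750; Unit 5B 3,290.65 → $3,300.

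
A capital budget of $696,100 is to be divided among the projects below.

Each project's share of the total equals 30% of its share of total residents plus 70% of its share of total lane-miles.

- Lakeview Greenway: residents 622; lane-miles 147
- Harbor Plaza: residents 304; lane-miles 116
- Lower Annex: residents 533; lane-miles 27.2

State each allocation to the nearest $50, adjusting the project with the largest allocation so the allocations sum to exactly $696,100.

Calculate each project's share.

Lakeview Greenway: $335,850 | Harbor Plaza: $238,300 | Lower Annex: $121,950

Totals — residents 1,459, lane-miles 290.2.
Combined weights (30% residents + 70% lane-miles): Lakeview Greenway 0.4825; Harbor Plaza 0.3423; Lower Annex 0.1752.
Raw shares: Lakeview Greenway 335,853.54; Harbor Plaza 238,285.89; Lower Annex 121,960.57.
At nearest $50: Lakeview Greenway $335,850; Harbor Plaza $238,300; Lower Annex $121,950. Sum = $696,100.
Rounded total matches; no reconciliation needed.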